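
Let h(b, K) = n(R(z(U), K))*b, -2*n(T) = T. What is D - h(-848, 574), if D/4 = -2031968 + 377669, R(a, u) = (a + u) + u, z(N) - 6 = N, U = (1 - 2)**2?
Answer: -7106916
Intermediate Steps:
U = 1 (U = (-1)**2 = 1)
z(N) = 6 + N
R(a, u) = a + 2*u
n(T) = -T/2
h(b, K) = b*(-7/2 - K) (h(b, K) = (-((6 + 1) + 2*K)/2)*b = (-(7 + 2*K)/2)*b = (-7/2 - K)*b = b*(-7/2 - K))
D = -6617196 (D = 4*(-2031968 + 377669) = 4*(-1654299) = -6617196)
D - h(-848, 574) = -6617196 - (-848)*(-7 - 2*574)/2 = -6617196 - (-848)*(-7 - 1148)/2 = -6617196 - (-848)*(-1155)/2 = -6617196 - 1*489720 = -6617196 - 489720 = -7106916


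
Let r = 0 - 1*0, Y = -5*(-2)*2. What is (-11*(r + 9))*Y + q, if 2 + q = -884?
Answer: -2866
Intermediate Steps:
q = -886 (q = -2 - 884 = -886)
Y = 20 (Y = 10*2 = 20)
r = 0 (r = 0 + 0 = 0)
(-11*(r + 9))*Y + q = -11*(0 + 9)*20 - 886 = -11*9*20 - 886 = -99*20 - 886 = -1980 - 886 = -2866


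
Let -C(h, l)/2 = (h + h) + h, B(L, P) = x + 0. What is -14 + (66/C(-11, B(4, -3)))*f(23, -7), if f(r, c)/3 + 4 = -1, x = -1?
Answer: -29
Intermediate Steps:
f(r, c) = -15 (f(r, c) = -12 + 3*(-1) = -12 - 3 = -15)
B(L, P) = -1 (B(L, P) = -1 + 0 = -1)
C(h, l) = -6*h (C(h, l) = -2*((h + h) + h) = -2*(2*h + h) = -6*h)
-14 + (66/C(-11, B(4, -3)))*f(23, -7) = -14 + (66/((-6*(-11))))*(-15) = -14 + (66/66)*(-15) = -14 + (66*(1/66))*(-15) = -14 + 1*(-15) = -14 - 15 = -29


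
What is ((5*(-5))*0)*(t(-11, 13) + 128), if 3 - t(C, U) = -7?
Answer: 0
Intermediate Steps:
t(C, U) = 10 (t(C, U) = 3 - 1*(-7) = 3 + 7 = 10)
((5*(-5))*0)*(t(-11, 13) + 128) = ((5*(-5))*0)*(10 + 128) = -25*0*138 = 0*138 = 0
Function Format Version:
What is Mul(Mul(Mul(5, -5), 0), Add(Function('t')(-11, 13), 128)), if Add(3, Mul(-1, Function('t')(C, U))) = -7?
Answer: 0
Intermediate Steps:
Function('t')(C, U) = 10 (Function('t')(C, U) = Add(3, Mul(-1, -7)) = Add(3, 7) = 10)
Mul(Mul(Mul(5, -5), 0), Add(Function('t')(-11, 13), 128)) = Mul(Mul(Mul(5, -5), 0), Add(10, 128)) = Mul(Mul(-25, 0), 138) = Mul(0, 138) = 0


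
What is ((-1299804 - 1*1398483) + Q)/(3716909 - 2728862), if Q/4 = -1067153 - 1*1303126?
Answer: -1353267/109783 ≈ -12.327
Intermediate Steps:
Q = -9481116 (Q = 4*(-1067153 - 1*1303126) = 4*(-1067153 - 1303126) = 4*(-2370279) = -9481116)
((-1299804 - 1*1398483) + Q)/(3716909 - 2728862) = ((-1299804 - 1*1398483) - 9481116)/(3716909 - 2728862) = ((-1299804 - 1398483) - 9481116)/988047 = (-2698287 - 9481116)*(1/988047) = -12179403*1/988047 = -1353267/109783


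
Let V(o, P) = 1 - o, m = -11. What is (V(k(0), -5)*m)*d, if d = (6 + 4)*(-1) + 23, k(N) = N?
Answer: -143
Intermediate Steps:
d = 13 (d = 10*(-1) + 23 = -10 + 23 = 13)
(V(k(0), -5)*m)*d = ((1 - 1*0)*(-11))*13 = ((1 + 0)*(-11))*13 = (1*(-11))*13 = -11*13 = -143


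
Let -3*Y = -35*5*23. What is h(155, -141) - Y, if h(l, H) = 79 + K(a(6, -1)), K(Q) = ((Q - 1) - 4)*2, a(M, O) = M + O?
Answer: -3788/3 ≈ -1262.7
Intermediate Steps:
K(Q) = -10 + 2*Q (K(Q) = ((-1 + Q) - 4)*2 = (-5 + Q)*2 = -10 + 2*Q)
h(l, H) = 79 (h(l, H) = 79 + (-10 + 2*(6 - 1)) = 79 + (-10 + 2*5) = 79 + (-10 + 10) = 79 + 0 = 79)
Y = 4025/3 (Y = -(-35*5)*23/3 = -(-175)*23/3 = -⅓*(-4025) = 4025/3 ≈ 1341.7)
h(155, -141) - Y = 79 - 1*4025/3 = 79 - 4025/3 = -3788/3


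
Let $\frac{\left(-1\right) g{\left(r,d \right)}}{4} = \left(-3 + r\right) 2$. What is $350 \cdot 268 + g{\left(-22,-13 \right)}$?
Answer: $94000$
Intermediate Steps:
$g{\left(r,d \right)} = 24 - 8 r$ ($g{\left(r,d \right)} = - 4 \left(-3 + r\right) 2 = - 4 \left(-6 + 2 r\right) = 24 - 8 r$)
$350 \cdot 268 + g{\left(-22,-13 \right)} = 350 \cdot 268 + \left(24 - -176\right) = 93800 + \left(24 + 176\right) = 93800 + 200 = 94000$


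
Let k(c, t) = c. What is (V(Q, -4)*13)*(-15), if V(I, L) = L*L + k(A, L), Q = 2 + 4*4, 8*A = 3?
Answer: -25545/8 ≈ -3193.1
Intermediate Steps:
A = 3/8 (A = (⅛)*3 = 3/8 ≈ 0.37500)
Q = 18 (Q = 2 + 16 = 18)
V(I, L) = 3/8 + L² (V(I, L) = L*L + 3/8 = L² + 3/8 = 3/8 + L²)
(V(Q, -4)*13)*(-15) = ((3/8 + (-4)²)*13)*(-15) = ((3/8 + 16)*13)*(-15) = ((131/8)*13)*(-15) = (1703/8)*(-15) = -25545/8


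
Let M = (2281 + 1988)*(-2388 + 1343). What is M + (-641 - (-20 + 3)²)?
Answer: -4462035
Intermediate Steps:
M = -4461105 (M = 4269*(-1045) = -4461105)
M + (-641 - (-20 + 3)²) = -4461105 + (-641 - (-20 + 3)²) = -4461105 + (-641 - 1*(-17)²) = -4461105 + (-641 - 1*289) = -4461105 + (-641 - 289) = -4461105 - 930 = -4462035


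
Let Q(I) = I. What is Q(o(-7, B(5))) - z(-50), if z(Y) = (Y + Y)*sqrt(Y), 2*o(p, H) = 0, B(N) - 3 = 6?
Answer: 500*I*sqrt(2) ≈ 707.11*I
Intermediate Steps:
B(N) = 9 (B(N) = 3 + 6 = 9)
o(p, H) = 0 (o(p, H) = (1/2)*0 = 0)
z(Y) = 2*Y**(3/2) (z(Y) = (2*Y)*sqrt(Y) = 2*Y**(3/2))
Q(o(-7, B(5))) - z(-50) = 0 - 2*(-50)**(3/2) = 0 - 2*(-250*I*sqrt(2)) = 0 - (-500)*I*sqrt(2) = 0 + 500*I*sqrt(2) = 500*I*sqrt(2)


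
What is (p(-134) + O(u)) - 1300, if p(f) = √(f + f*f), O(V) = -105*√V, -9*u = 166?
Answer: -1300 + √17822 - 35*I*√166 ≈ -1166.5 - 450.94*I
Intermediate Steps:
u = -166/9 (u = -⅑*166 = -166/9 ≈ -18.444)
p(f) = √(f + f²)
(p(-134) + O(u)) - 1300 = (√(-134*(1 - 134)) - 35*I*√166) - 1300 = (√(-134*(-133)) - 35*I*√166) - 1300 = (√17822 - 35*I*√166) - 1300 = -1300 + √17822 - 35*I*√166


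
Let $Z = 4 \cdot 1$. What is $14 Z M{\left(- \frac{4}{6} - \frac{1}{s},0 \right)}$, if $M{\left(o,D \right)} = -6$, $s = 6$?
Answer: $-336$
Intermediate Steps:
$Z = 4$
$14 Z M{\left(- \frac{4}{6} - \frac{1}{s},0 \right)} = 14 \cdot 4 \left(-6\right) = 56 \left(-6\right) = -336$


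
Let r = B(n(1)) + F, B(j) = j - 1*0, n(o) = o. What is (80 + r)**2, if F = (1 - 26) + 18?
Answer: 5476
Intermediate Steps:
B(j) = j (B(j) = j + 0 = j)
F = -7 (F = -25 + 18 = -7)
r = -6 (r = 1 - 7 = -6)
(80 + r)**2 = (80 - 6)**2 = 74**2 = 5476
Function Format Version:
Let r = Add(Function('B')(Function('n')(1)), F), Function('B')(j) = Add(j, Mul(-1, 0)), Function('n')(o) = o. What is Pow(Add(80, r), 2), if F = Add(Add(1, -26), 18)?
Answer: 5476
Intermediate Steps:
Function('B')(j) = j (Function('B')(j) = Add(j, 0) = j)
F = -7 (F = Add(-25, 18) = -7)
r = -6 (r = Add(1, -7) = -6)
Pow(Add(80, r), 2) = Pow(Add(80, -6), 2) = Pow(74, 2) = 5476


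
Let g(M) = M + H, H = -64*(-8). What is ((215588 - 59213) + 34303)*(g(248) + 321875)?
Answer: 61519396530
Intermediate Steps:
H = 512
g(M) = 512 + M (g(M) = M + 512 = 512 + M)
((215588 - 59213) + 34303)*(g(248) + 321875) = ((215588 - 59213) + 34303)*((512 + 248) + 321875) = (156375 + 34303)*(760 + 321875) = 190678*322635 = 61519396530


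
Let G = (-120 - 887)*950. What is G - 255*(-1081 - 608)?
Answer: -525955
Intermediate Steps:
G = -956650 (G = -1007*950 = -956650)
G - 255*(-1081 - 608) = -956650 - 255*(-1081 - 608) = -956650 - 255*(-1689) = -956650 + 430695 = -525955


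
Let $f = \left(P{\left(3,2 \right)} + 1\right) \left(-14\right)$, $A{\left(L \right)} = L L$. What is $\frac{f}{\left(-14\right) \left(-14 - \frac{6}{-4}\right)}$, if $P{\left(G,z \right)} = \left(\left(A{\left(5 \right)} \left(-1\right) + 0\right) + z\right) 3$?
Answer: $\frac{136}{25} \approx 5.44$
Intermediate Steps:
$A{\left(L \right)} = L^{2}$
$P{\left(G,z \right)} = -75 + 3 z$ ($P{\left(G,z \right)} = \left(\left(5^{2} \left(-1\right) + 0\right) + z\right) 3 = \left(\left(25 \left(-1\right) + 0\right) + z\right) 3 = \left(\left(-25 + 0\right) + z\right) 3 = \left(-25 + z\right) 3 = -75 + 3 z$)
$f = 952$ ($f = \left(\left(-75 + 3 \cdot 2\right) + 1\right) \left(-14\right) = \left(\left(-75 + 6\right) + 1\right) \left(-14\right) = \left(-69 + 1\right) \left(-14\right) = \left(-68\right) \left(-14\right) = 952$)
$\frac{f}{\left(-14\right) \left(-14 - \frac{6}{-4}\right)} = \frac{952}{\left(-14\right) \left(-14 - \frac{6}{-4}\right)} = \frac{952}{\left(-14\right) \left(-14 - - \frac{3}{2}\right)} = \frac{952}{\left(-14\right) \left(-14 + \frac{3}{2}\right)} = \frac{952}{\left(-14\right) \left(- \frac{25}{2}\right)} = \frac{952}{175} = 952 \cdot \frac{1}{175} = \frac{136}{25}$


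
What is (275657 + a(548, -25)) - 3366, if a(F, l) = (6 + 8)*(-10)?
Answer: 272151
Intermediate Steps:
a(F, l) = -140 (a(F, l) = 14*(-10) = -140)
(275657 + a(548, -25)) - 3366 = (275657 - 140) - 3366 = 275517 - 3366 = 272151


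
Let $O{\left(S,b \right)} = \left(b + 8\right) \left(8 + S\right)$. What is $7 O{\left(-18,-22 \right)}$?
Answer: $980$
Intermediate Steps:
$O{\left(S,b \right)} = \left(8 + S\right) \left(8 + b\right)$ ($O{\left(S,b \right)} = \left(8 + b\right) \left(8 + S\right) = \left(8 + S\right) \left(8 + b\right)$)
$7 O{\left(-18,-22 \right)} = 7 \left(64 + 8 \left(-18\right) + 8 \left(-22\right) - -396\right) = 7 \left(64 - 144 - 176 + 396\right) = 7 \cdot 140 = 980$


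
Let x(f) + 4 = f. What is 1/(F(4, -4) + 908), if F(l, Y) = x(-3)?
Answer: 1/901 ≈ 0.0011099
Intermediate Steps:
x(f) = -4 + f
F(l, Y) = -7 (F(l, Y) = -4 - 3 = -7)
1/(F(4, -4) + 908) = 1/(-7 + 908) = 1/901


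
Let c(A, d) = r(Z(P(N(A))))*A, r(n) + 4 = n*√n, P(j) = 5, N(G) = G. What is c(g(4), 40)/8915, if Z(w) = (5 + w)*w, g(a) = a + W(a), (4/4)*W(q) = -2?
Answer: -8/8915 + 100*√2/1783 ≈ 0.078419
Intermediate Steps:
W(q) = -2
g(a) = -2 + a (g(a) = a - 2 = -2 + a)
Z(w) = w*(5 + w)
r(n) = -4 + n^(3/2) (r(n) = -4 + n*√n = -4 + n^(3/2))
c(A, d) = A*(-4 + 250*√2) (c(A, d) = (-4 + (5*(5 + 5))^(3/2))*A = (-4 + (5*10)^(3/2))*A = (-4 + 50^(3/2))*A = (-4 + 250*√2)*A = A*(-4 + 250*√2))
c(g(4), 40)/8915 = (2*(-2 + 4)*(-2 + 125*√2))/8915 = (2*2*(-2 + 125*√2))*(1/8915) = (-8 + 500*√2)*(1/8915) = -8/8915 + 100*√2/1783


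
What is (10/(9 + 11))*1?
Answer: ½ ≈ 0.50000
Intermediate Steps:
(10/(9 + 11))*1 = (10/20)*1 = (10*(1/20))*1 = (½)*1 = ½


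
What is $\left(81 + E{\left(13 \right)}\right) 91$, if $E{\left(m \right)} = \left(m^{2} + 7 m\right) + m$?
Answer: $32214$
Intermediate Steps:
$E{\left(m \right)} = m^{2} + 8 m$
$\left(81 + E{\left(13 \right)}\right) 91 = \left(81 + 13 \left(8 + 13\right)\right) 91 = \left(81 + 13 \cdot 21\right) 91 = \left(81 + 273\right) 91 = 354 \cdot 91 = 32214$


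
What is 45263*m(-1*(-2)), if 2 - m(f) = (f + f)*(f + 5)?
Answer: -1176838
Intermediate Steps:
m(f) = 2 - 2*f*(5 + f) (m(f) = 2 - (f + f)*(f + 5) = 2 - 2*f*(5 + f))
45263*m(-1*(-2)) = 45263*(2 - (-10)*(-2) - 2*(-1*(-2))²) = 45263*(2 - 10*2 - 2*2²) = 45263*(2 - 20 - 2*4) = 45263*(2 - 20 - 8) = 45263*(-26) = -1176838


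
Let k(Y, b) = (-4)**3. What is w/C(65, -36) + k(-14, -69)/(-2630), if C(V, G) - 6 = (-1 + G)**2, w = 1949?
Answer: 521387/361625 ≈ 1.4418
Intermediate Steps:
k(Y, b) = -64
C(V, G) = 6 + (-1 + G)**2
w/C(65, -36) + k(-14, -69)/(-2630) = 1949/(6 + (-1 - 36)**2) - 64/(-2630) = 1949/(6 + (-37)**2) - 64*(-1/2630) = 1949/(6 + 1369) + 32/1315 = 1949/1375 + 32/1315 = 521387/361625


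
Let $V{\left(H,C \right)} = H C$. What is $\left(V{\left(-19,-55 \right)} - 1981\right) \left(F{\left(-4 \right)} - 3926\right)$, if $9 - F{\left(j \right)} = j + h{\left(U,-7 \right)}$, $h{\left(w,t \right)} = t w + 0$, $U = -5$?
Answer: $3695328$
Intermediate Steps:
$h{\left(w,t \right)} = t w$
$F{\left(j \right)} = -26 - j$ ($F{\left(j \right)} = 9 - \left(j - -35\right) = 9 - \left(j + 35\right) = 9 - \left(35 + j\right) = -26 - j$)
$V{\left(H,C \right)} = C H$
$\left(V{\left(-19,-55 \right)} - 1981\right) \left(F{\left(-4 \right)} - 3926\right) = \left(\left(-55\right) \left(-19\right) - 1981\right) \left(\left(-26 - -4\right) - 3926\right) = \left(1045 - 1981\right) \left(\left(-26 + 4\right) - 3926\right) = - 936 \left(-22 - 3926\right) = \left(-936\right) \left(-3948\right) = 3695328$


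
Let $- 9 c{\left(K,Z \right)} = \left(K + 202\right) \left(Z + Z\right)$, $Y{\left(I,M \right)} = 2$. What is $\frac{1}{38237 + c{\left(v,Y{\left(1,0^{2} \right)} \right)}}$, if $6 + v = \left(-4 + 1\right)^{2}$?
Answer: $\frac{9}{343313} \approx 2.6215 \cdot 10^{-5}$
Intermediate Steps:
$v = 3$ ($v = -6 + \left(-4 + 1\right)^{2} = -6 + \left(-3\right)^{2} = -6 + 9 = 3$)
$c{\left(K,Z \right)} = - \frac{2 Z \left(202 + K\right)}{9}$ ($c{\left(K,Z \right)} = - \frac{\left(K + 202\right) \left(Z + Z\right)}{9} = - \frac{\left(202 + K\right) 2 Z}{9} = - \frac{2 Z \left(202 + K\right)}{9}$)
$\frac{1}{38237 + c{\left(v,Y{\left(1,0^{2} \right)} \right)}} = \frac{1}{38237 - \frac{4 \left(202 + 3\right)}{9}} = \frac{1}{38237 - \frac{4}{9} \cdot 205} = \frac{1}{38237 - \frac{820}{9}} = \frac{1}{\frac{343313}{9}} = \frac{9}{343313}$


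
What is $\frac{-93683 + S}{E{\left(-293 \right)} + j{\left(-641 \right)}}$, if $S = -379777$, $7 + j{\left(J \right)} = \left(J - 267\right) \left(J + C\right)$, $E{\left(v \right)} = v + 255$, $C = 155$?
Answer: $- \frac{157820}{147081} \approx -1.073$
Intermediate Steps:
$E{\left(v \right)} = 255 + v$
$j{\left(J \right)} = -7 + \left(-267 + J\right) \left(155 + J\right)$ ($j{\left(J \right)} = -7 + \left(J - 267\right) \left(J + 155\right) = -7 + \left(-267 + J\right) \left(155 + J\right)$)
$\frac{-93683 + S}{E{\left(-293 \right)} + j{\left(-641 \right)}} = \frac{-93683 - 379777}{\left(255 - 293\right) - \left(-30400 - 410881\right)} = - \frac{473460}{-38 + \left(-41392 + 410881 + 71792\right)} = - \frac{473460}{-38 + 441281} = - \frac{473460}{441243} = \left(-473460\right) \frac{1}{441243} = - \frac{157820}{147081}$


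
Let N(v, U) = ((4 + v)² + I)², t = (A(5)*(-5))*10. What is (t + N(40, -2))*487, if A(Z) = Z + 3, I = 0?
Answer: 1825127952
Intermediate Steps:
A(Z) = 3 + Z
t = -400 (t = ((3 + 5)*(-5))*10 = (8*(-5))*10 = -40*10 = -400)
N(v, U) = (4 + v)⁴ (N(v, U) = ((4 + v)² + 0)² = ((4 + v)²)² = (4 + v)⁴)
(t + N(40, -2))*487 = (-400 + (4 + 40)⁴)*487 = (-400 + 44⁴)*487 = (-400 + 3748096)*487 = 3747696*487 = 1825127952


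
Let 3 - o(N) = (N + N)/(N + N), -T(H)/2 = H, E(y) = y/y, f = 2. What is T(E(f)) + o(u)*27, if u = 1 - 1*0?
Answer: 52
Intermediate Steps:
E(y) = 1
T(H) = -2*H
u = 1 (u = 1 + 0 = 1)
o(N) = 2 (o(N) = 3 - (N + N)/(N + N) = 3 - 2*N/(2*N) = 3 - 2*N*1/(2*N) = 3 - 1*1 = 3 - 1 = 2)
T(E(f)) + o(u)*27 = -2*1 + 2*27 = -2 + 54 = 52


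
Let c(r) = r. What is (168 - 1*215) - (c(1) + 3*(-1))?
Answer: -45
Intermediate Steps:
(168 - 1*215) - (c(1) + 3*(-1)) = (168 - 1*215) - (1 + 3*(-1)) = (168 - 215) - (1 - 3) = -47 - 1*(-2) = -47 + 2 = -45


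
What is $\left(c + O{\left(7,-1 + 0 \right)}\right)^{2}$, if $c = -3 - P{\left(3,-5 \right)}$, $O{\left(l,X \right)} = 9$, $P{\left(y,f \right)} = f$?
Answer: $121$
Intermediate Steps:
$c = 2$ ($c = -3 - -5 = -3 + 5 = 2$)
$\left(c + O{\left(7,-1 + 0 \right)}\right)^{2} = \left(2 + 9\right)^{2} = 11^{2} = 121$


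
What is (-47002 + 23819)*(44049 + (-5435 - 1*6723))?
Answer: -739329053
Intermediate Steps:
(-47002 + 23819)*(44049 + (-5435 - 1*6723)) = -23183*(44049 + (-5435 - 6723)) = -23183*(44049 - 12158) = -23183*31891 = -739329053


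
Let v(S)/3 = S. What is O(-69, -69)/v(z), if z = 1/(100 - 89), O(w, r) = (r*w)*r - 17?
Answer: -3613786/3 ≈ -1.2046e+6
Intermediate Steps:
O(w, r) = -17 + w*r² (O(w, r) = w*r² - 17 = -17 + w*r²)
z = 1/11 ≈ 0.090909
v(S) = 3*S
O(-69, -69)/v(z) = (-17 - 69*(-69)²)/((3*(1/11))) = (-17 - 69*4761)/(3/11) = (-17 - 328509)*(11/3) = -328526*11/3 = -3613786/3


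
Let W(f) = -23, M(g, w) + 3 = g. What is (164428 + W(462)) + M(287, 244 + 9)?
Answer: 164689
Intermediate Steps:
M(g, w) = -3 + g
(164428 + W(462)) + M(287, 244 + 9) = (164428 - 23) + (-3 + 287) = 164405 + 284 = 164689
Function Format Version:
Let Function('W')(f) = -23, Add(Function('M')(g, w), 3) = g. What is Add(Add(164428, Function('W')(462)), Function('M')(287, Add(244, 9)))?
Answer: 164689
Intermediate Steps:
Function('M')(g, w) = Add(-3, g)
Add(Add(164428, Function('W')(462)), Function('M')(287, Add(244, 9))) = Add(Add(164428, -23), Add(-3, 287)) = Add(164405, 284) = 164689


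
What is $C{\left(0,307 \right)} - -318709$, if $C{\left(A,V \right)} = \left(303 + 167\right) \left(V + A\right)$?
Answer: $462999$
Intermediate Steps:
$C{\left(A,V \right)} = 470 A + 470 V$ ($C{\left(A,V \right)} = 470 \left(A + V\right) = 470 A + 470 V$)
$C{\left(0,307 \right)} - -318709 = \left(470 \cdot 0 + 470 \cdot 307\right) - -318709 = \left(0 + 144290\right) + 318709 = 144290 + 318709 = 462999$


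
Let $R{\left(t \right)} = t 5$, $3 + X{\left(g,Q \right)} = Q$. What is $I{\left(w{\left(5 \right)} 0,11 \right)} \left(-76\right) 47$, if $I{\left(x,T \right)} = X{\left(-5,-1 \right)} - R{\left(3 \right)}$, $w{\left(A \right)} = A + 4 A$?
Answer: $67868$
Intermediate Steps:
$X{\left(g,Q \right)} = -3 + Q$
$R{\left(t \right)} = 5 t$
$w{\left(A \right)} = 5 A$
$I{\left(x,T \right)} = -19$ ($I{\left(x,T \right)} = \left(-3 - 1\right) - 5 \cdot 3 = -4 - 15 = -19$)
$I{\left(w{\left(5 \right)} 0,11 \right)} \left(-76\right) 47 = \left(-19\right) \left(-76\right) 47 = 1444 \cdot 47 = 67868$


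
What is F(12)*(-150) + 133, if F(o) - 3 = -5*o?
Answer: 8683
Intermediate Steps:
F(o) = 3 - 5*o
F(12)*(-150) + 133 = (3 - 5*12)*(-150) + 133 = (3 - 60)*(-150) + 133 = -57*(-150) + 133 = 8550 + 133 = 8683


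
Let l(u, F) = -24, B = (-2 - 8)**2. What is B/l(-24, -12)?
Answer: -25/6 ≈ -4.1667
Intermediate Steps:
B = 100 (B = (-10)**2 = 100)
B/l(-24, -12) = 100/(-24) = 100*(-1/24) = -25/6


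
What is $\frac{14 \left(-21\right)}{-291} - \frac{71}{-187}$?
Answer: $\frac{25213}{18139} \approx 1.39$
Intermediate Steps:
$\frac{14 \left(-21\right)}{-291} - \frac{71}{-187} = \left(-294\right) \left(- \frac{1}{291}\right) - - \frac{71}{187} = \frac{98}{97} + \frac{71}{187} = \frac{25213}{18139}$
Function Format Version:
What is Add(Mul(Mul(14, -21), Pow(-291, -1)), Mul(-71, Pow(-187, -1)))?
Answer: Rational(25213, 18139) ≈ 1.3900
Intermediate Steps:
Add(Mul(Mul(14, -21), Pow(-291, -1)), Mul(-71, Pow(-187, -1))) = Add(Mul(-294, Rational(-1, 291)), Mul(-71, Rational(-1, 187))) = Add(Rational(98, 97), Rational(71, 187)) = Rational(25213, 18139)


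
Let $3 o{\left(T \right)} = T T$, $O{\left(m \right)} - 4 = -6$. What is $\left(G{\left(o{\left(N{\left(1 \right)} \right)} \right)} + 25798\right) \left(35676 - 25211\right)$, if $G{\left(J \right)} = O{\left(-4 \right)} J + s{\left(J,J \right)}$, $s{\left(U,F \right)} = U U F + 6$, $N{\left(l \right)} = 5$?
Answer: $\frac{7449855595}{27} \approx 2.7592 \cdot 10^{8}$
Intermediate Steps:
$s{\left(U,F \right)} = 6 + F U^{2}$ ($s{\left(U,F \right)} = U^{2} F + 6 = F U^{2} + 6 = 6 + F U^{2}$)
$O{\left(m \right)} = -2$ ($O{\left(m \right)} = 4 - 6 = -2$)
$o{\left(T \right)} = \frac{T^{2}}{3}$ ($o{\left(T \right)} = \frac{T T}{3} = \frac{T^{2}}{3}$)
$G{\left(J \right)} = 6 + J^{3} - 2 J$ ($G{\left(J \right)} = - 2 J + \left(6 + J J^{2}\right) = - 2 J + \left(6 + J^{3}\right) = 6 + J^{3} - 2 J$)
$\left(G{\left(o{\left(N{\left(1 \right)} \right)} \right)} + 25798\right) \left(35676 - 25211\right) = \left(\left(6 + \left(\frac{5^{2}}{3}\right)^{3} - 2 \frac{5^{2}}{3}\right) + 25798\right) \left(35676 - 25211\right) = \left(\left(6 + \left(\frac{1}{3} \cdot 25\right)^{3} - 2 \cdot \frac{1}{3} \cdot 25\right) + 25798\right) 10465 = \left(\left(6 + \left(\frac{25}{3}\right)^{3} - \frac{50}{3}\right) + 25798\right) 10465 = \left(\left(6 + \frac{15625}{27} - \frac{50}{3}\right) + 25798\right) 10465 = \left(\frac{15337}{27} + 25798\right) 10465 = \frac{711883}{27} \cdot 10465 = \frac{7449855595}{27}$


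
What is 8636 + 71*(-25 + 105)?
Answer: 14316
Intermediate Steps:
8636 + 71*(-25 + 105) = 8636 + 71*80 = 8636 + 5680 = 14316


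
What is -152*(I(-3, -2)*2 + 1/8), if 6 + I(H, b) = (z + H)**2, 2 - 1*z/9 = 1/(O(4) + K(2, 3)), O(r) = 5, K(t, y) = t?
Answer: -2713219/49 ≈ -55372.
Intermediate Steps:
z = 117/7 (z = 18 - 9/(5 + 2) = 18 - 9/7 = 117/7 ≈ 16.714)
I(H, b) = -6 + (117/7 + H)**2
-152*(I(-3, -2)*2 + 1/8) = -152*((-6 + (117 + 7*(-3))**2/49)*2 + 1/8) = -152*((-6 + (117 - 21)**2/49)*2 + 1/8) = -152*((-6 + (1/49)*96**2)*2 + 1/8) = -152*((-6 + (1/49)*9216)*2 + 1/8) = -152*((-6 + 9216/49)*2 + 1/8) = -152*((8922/49)*2 + 1/8) = -152*(17844/49 + 1/8) = -152*142801/392 = -2713219/49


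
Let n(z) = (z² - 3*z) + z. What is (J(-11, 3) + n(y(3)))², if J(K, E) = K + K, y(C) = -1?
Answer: 361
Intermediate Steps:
J(K, E) = 2*K
n(z) = z² - 2*z
(J(-11, 3) + n(y(3)))² = (2*(-11) - (-2 - 1))² = (-22 - 1*(-3))² = (-22 + 3)² = (-19)² = 361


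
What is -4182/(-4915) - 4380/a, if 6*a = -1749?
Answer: 45493506/2865445 ≈ 15.877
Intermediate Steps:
a = -583/2 (a = (1/6)*(-1749) = -583/2 ≈ -291.50)
-4182/(-4915) - 4380/a = -4182/(-4915) - 4380/(-583/2) = -4182*(-1/4915) - 4380*(-2/583) = 4182/4915 + 8760/583 = 45493506/2865445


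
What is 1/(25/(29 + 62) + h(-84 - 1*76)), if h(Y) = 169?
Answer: 91/15404 ≈ 0.0059076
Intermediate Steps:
1/(25/(29 + 62) + h(-84 - 1*76)) = 1/(25/(29 + 62) + 169) = 1/(25/91 + 169) = 1/(15404/91) = 91/15404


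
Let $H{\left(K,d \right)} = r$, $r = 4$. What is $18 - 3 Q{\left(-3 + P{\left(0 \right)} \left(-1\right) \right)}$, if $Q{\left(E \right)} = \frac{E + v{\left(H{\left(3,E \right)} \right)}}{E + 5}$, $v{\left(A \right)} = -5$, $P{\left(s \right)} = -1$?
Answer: $25$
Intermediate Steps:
$H{\left(K,d \right)} = 4$
$Q{\left(E \right)} = \frac{-5 + E}{5 + E}$ ($Q{\left(E \right)} = \frac{E - 5}{E + 5} = \frac{-5 + E}{5 + E}$)
$18 - 3 Q{\left(-3 + P{\left(0 \right)} \left(-1\right) \right)} = 18 - 3 \frac{-5 - 2}{5 - 2} = 18 - 3 \cdot \frac{1}{3} \left(-7\right) = 18 - -7 = 18 + 7 = 25$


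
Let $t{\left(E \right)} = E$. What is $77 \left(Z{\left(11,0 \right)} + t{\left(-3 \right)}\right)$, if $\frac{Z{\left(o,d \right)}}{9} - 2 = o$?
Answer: $8778$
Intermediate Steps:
$Z{\left(o,d \right)} = 18 + 9 o$
$77 \left(Z{\left(11,0 \right)} + t{\left(-3 \right)}\right) = 77 \left(\left(18 + 9 \cdot 11\right) - 3\right) = 77 \left(\left(18 + 99\right) - 3\right) = 77 \left(117 - 3\right) = 77 \cdot 114 = 8778$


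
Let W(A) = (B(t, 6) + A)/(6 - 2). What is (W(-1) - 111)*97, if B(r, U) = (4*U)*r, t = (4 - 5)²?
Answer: -40837/4 ≈ -10209.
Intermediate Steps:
t = 1 (t = (-1)² = 1)
B(r, U) = 4*U*r
W(A) = 6 + A/4 (W(A) = (4*6*1 + A)/(6 - 2) = (24 + A)/4 = (24 + A)*(¼) = 6 + A/4)
(W(-1) - 111)*97 = ((6 + (¼)*(-1)) - 111)*97 = ((6 - ¼) - 111)*97 = (23/4 - 111)*97 = -421/4*97 = -40837/4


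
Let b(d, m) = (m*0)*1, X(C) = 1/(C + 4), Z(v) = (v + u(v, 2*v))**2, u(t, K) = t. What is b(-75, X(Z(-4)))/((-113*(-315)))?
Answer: 0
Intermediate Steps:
Z(v) = 4*v**2 (Z(v) = (v + v)**2 = (2*v)**2 = 4*v**2)
X(C) = 1/(4 + C)
b(d, m) = 0 (b(d, m) = 0*1 = 0)
b(-75, X(Z(-4)))/((-113*(-315))) = 0/((-113*(-315))) = 0/35595 = 0*(1/35595) = 0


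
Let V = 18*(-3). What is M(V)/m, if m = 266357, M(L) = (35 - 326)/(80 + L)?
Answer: -291/6925282 ≈ -4.2020e-5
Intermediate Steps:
V = -54
M(L) = -291/(80 + L)
M(V)/m = -291/(80 - 54)/266357 = -291/26*(1/266357) = -291*1/26*(1/266357) = -291/26*1/266357 = -291/6925282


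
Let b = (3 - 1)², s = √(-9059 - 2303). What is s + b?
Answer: 4 + I*√11362 ≈ 4.0 + 106.59*I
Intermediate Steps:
s = I*√11362 (s = √(-11362) = I*√11362 ≈ 106.59*I)
b = 4 (b = 2² = 4)
s + b = I*√11362 + 4 = 4 + I*√11362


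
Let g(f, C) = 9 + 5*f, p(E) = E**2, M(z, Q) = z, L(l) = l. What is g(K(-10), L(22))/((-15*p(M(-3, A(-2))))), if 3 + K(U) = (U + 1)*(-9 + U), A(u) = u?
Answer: -283/45 ≈ -6.2889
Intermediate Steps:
K(U) = -3 + (1 + U)*(-9 + U) (K(U) = -3 + (U + 1)*(-9 + U) = -3 + (1 + U)*(-9 + U))
g(K(-10), L(22))/((-15*p(M(-3, A(-2))))) = (9 + 5*(-12 + (-10)**2 - 8*(-10)))/((-15*(-3)**2)) = (9 + 5*(-12 + 100 + 80))/((-15*9)) = (9 + 5*168)/(-135) = (9 + 840)*(-1/135) = 849*(-1/135) = -283/45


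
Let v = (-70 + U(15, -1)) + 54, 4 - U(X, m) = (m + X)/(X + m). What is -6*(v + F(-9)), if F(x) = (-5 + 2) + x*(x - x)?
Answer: 96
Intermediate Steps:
U(X, m) = 3 (U(X, m) = 4 - (m + X)/(X + m) = 4 - (X + m)/(X + m) = 4 - 1*1 = 4 - 1 = 3)
v = -13 (v = (-70 + 3) + 54 = -67 + 54 = -13)
F(x) = -3 (F(x) = -3 + x*0 = -3 + 0 = -3)
-6*(v + F(-9)) = -6*(-13 - 3) = -6*(-16) = 96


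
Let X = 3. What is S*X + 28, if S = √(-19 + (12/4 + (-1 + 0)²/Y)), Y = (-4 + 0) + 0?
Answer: 28 + 3*I*√65/2 ≈ 28.0 + 12.093*I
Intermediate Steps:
Y = -4 (Y = -4 + 0 = -4)
S = I*√65/2 (S = √(-19 + (12/4 + (-1 + 0)²/(-4))) = √(-19 + (12*(¼) + (-1)²*(-¼))) = √(-19 + (3 + 1*(-¼))) = √(-19 + (3 - ¼)) = √(-19 + 11/4) = √(-65/4) = I*√65/2 ≈ 4.0311*I)
S*X + 28 = (I*√65/2)*3 + 28 = 3*I*√65/2 + 28 = 28 + 3*I*√65/2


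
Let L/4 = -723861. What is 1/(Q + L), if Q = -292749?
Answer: -1/3188193 ≈ -3.1366e-7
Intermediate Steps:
L = -2895444 (L = 4*(-723861) = -2895444)
1/(Q + L) = 1/(-292749 - 2895444) = 1/(-3188193) = -1/3188193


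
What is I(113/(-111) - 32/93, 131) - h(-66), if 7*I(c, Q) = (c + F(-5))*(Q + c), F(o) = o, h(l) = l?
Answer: -4295368706/82883367 ≈ -51.824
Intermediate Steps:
I(c, Q) = (-5 + c)*(Q + c)/7 (I(c, Q) = ((c - 5)*(Q + c))/7 = ((-5 + c)*(Q + c))/7 = (-5 + c)*(Q + c)/7)
I(113/(-111) - 32/93, 131) - h(-66) = (-5/7*131 - 5*(113/(-111) - 32/93)/7 + (113/(-111) - 32/93)²/7 + (⅐)*131*(113/(-111) - 32/93)) - 1*(-66) = (-655/7 - 5*(113*(-1/111) - 32*1/93)/7 + (113*(-1/111) - 32*1/93)²/7 + (⅐)*131*(113*(-1/111) - 32*1/93)) + 66 = (-655/7 - 5*(-113/111 - 32/93)/7 + (-113/111 - 32/93)²/7 + (⅐)*131*(-113/111 - 32/93)) + 66 = (-655/7 - 5/7*(-4687/3441) + (-4687/3441)²/7 + (⅐)*131*(-4687/3441)) + 66 = (-655/7 + 23435/24087 + (⅐)*(21967969/11840481) - 613997/24087) + 66 = (-655/7 + 23435/24087 + 21967969/82883367 - 613997/24087) + 66 = -9765670928/82883367 + 66 = -4295368706/82883367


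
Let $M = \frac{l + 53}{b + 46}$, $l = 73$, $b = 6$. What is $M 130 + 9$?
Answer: $324$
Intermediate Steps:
$M = \frac{63}{26}$ ($M = \frac{73 + 53}{6 + 46} = \frac{126}{52} = 126 \cdot \frac{1}{52} = \frac{63}{26} \approx 2.4231$)
$M 130 + 9 = \frac{63}{26} \cdot 130 + 9 = 315 + 9 = 324$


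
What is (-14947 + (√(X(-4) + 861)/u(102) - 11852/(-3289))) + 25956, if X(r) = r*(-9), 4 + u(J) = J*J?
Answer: 36220453/3289 + √897/10400 ≈ 11013.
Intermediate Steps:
u(J) = -4 + J² (u(J) = -4 + J*J = -4 + J²)
X(r) = -9*r
(-14947 + (√(X(-4) + 861)/u(102) - 11852/(-3289))) + 25956 = (-14947 + (√(-9*(-4) + 861)/(-4 + 102²) - 11852/(-3289))) + 25956 = (-14947 + (√(36 + 861)/(-4 + 10404) - 11852*(-1/3289))) + 25956 = (-14947 + (√897/10400 + 11852/3289)) + 25956 = (-14947 + (11852/3289 + √897/10400)) + 25956 = (-49148831/3289 + √897/10400) + 25956 = 36220453/3289 + √897/10400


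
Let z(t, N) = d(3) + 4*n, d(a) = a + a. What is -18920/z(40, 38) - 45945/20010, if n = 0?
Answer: -12628829/4002 ≈ -3155.6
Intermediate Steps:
d(a) = 2*a
z(t, N) = 6 (z(t, N) = 2*3 + 4*0 = 6 + 0 = 6)
-18920/z(40, 38) - 45945/20010 = -18920/6 - 45945/20010 = -18920*1/6 - 45945*1/20010 = -9460/3 - 3063/1334 = -12628829/4002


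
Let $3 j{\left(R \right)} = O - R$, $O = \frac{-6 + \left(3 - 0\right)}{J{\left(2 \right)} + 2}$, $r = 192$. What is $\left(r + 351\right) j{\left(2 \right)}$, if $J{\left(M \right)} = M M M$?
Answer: $- \frac{4163}{10} \approx -416.3$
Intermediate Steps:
$J{\left(M \right)} = M^{3}$ ($J{\left(M \right)} = M^{2} M = M^{3}$)
$O = - \frac{3}{10}$ ($O = \frac{-6 + \left(3 - 0\right)}{2^{3} + 2} = \frac{-6 + \left(3 + 0\right)}{8 + 2} = \frac{-6 + 3}{10} = \left(-3\right) \frac{1}{10} = - \frac{3}{10} \approx -0.3$)
$j{\left(R \right)} = - \frac{1}{10} - \frac{R}{3}$ ($j{\left(R \right)} = \frac{- \frac{3}{10} - R}{3} = - \frac{1}{10} - \frac{R}{3}$)
$\left(r + 351\right) j{\left(2 \right)} = \left(192 + 351\right) \left(- \frac{1}{10} - \frac{2}{3}\right) = 543 \left(- \frac{1}{10} - \frac{2}{3}\right) = 543 \left(- \frac{23}{30}\right) = - \frac{4163}{10}$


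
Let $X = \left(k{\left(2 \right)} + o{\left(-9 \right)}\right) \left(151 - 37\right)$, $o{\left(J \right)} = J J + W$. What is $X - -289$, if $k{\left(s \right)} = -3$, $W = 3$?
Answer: $9523$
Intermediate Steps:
$o{\left(J \right)} = 3 + J^{2}$ ($o{\left(J \right)} = J J + 3 = J^{2} + 3 = 3 + J^{2}$)
$X = 9234$ ($X = \left(-3 + \left(3 + \left(-9\right)^{2}\right)\right) \left(151 - 37\right) = \left(-3 + \left(3 + 81\right)\right) \left(151 - 37\right) = \left(-3 + 84\right) \left(151 - 37\right) = 81 \cdot 114 = 9234$)
$X - -289 = 9234 - -289 = 9234 + 289 = 9523$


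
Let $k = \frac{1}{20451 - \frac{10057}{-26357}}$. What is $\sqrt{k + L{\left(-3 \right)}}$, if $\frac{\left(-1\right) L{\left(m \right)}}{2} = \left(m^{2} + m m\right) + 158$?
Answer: $\frac{i \sqrt{25569360608335154486}}{269518532} \approx 18.762 i$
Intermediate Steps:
$L{\left(m \right)} = -316 - 4 m^{2}$ ($L{\left(m \right)} = - 2 \left(\left(m^{2} + m m\right) + 158\right) = - 2 \left(\left(m^{2} + m^{2}\right) + 158\right) = - 2 \left(2 m^{2} + 158\right) = - 2 \left(158 + 2 m^{2}\right) = -316 - 4 m^{2}$)
$k = \frac{26357}{539037064}$ ($k = \frac{1}{20451 - - \frac{10057}{26357}} = \frac{1}{20451 + \frac{10057}{26357}} = \frac{1}{\frac{539037064}{26357}} = \frac{26357}{539037064} \approx 4.8896 \cdot 10^{-5}$)
$\sqrt{k + L{\left(-3 \right)}} = \sqrt{\frac{26357}{539037064} - \left(316 + 4 \left(-3\right)^{2}\right)} = \sqrt{\frac{26357}{539037064} - 352} = \sqrt{- \frac{189741020171}{539037064}} = \frac{i \sqrt{25569360608335154486}}{269518532}$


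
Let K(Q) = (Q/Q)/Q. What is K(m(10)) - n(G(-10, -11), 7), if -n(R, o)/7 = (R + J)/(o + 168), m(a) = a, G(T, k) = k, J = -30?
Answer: -77/50 ≈ -1.5400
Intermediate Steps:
K(Q) = 1/Q
n(R, o) = -7*(-30 + R)/(168 + o) (n(R, o) = -7*(R - 30)/(o + 168) = -7*(-30 + R)/(168 + o))
K(m(10)) - n(G(-10, -11), 7) = 1/10 - 7*(30 - 1*(-11))/(168 + 7) = ⅒ - 7*(30 + 11)/175 = ⅒ - 7*41/175 = ⅒ - 1*41/25 = ⅒ - 41/25 = -77/50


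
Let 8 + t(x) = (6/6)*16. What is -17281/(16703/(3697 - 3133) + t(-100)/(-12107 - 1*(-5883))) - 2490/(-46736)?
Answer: -88588932030243/151826219080 ≈ -583.49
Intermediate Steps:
t(x) = 8 (t(x) = -8 + (6/6)*16 = -8 + (6*(⅙))*16 = -8 + 1*16 = -8 + 16 = 8)
-17281/(16703/(3697 - 3133) + t(-100)/(-12107 - 1*(-5883))) - 2490/(-46736) = -17281/(16703/(3697 - 3133) + 8/(-12107 - 1*(-5883))) - 2490/(-46736) = -17281/(16703/564 + 8/(-12107 + 5883)) - 2490*(-1/46736) = -17281/(16703*(1/564) + 8/(-6224)) + 1245/23368 = -17281/(16703/564 + 8*(-1/6224)) + 1245/23368 = -17281/(16703/564 - 1/778) + 1245/23368 = -17281/6497185/219396 + 1245/23368 = -17281*219396/6497185 + 1245/23368 = -3791382276/6497185 + 1245/23368 = -88588932030243/151826219080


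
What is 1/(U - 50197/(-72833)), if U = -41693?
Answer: -72833/3036576072 ≈ -2.3985e-5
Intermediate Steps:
1/(U - 50197/(-72833)) = 1/(-41693 - 50197/(-72833)) = 1/(-41693 - 50197*(-1/72833)) = 1/(-41693 + 50197/72833) = 1/(-3036576072/72833) = -72833/3036576072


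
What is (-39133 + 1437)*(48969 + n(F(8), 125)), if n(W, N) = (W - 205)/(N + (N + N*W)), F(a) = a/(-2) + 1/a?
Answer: -1153730636672/625 ≈ -1.8460e+9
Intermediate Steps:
F(a) = 1/a - a/2 (F(a) = a*(-½) + 1/a = -a/2 + 1/a = 1/a - a/2)
n(W, N) = (-205 + W)/(2*N + N*W)
(-39133 + 1437)*(48969 + n(F(8), 125)) = (-39133 + 1437)*(48969 + (-205 + (1/8 - ½*8))/(125*(2 + (1/8 - ½*8)))) = -37696*(48969 + (-205 + (⅛ - 4))/(125*(2 + (⅛ - 4)))) = -37696*(48969 + (-205 - 31/8)/(125*(2 - 31/8))) = -37696*(48969 + (1/125)*(-1671/8)/(-15/8)) = -37696*(48969 + (1/125)*(-8/15)*(-1671/8)) = -37696*(48969 + 557/625) = -37696*30606182/625 = -1153730636672/625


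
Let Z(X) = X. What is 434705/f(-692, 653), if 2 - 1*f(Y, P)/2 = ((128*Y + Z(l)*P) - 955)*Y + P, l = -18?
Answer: -434705/140179742 ≈ -0.0031011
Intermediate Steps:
f(Y, P) = 4 - 2*P - 2*Y*(-955 - 18*P + 128*Y) (f(Y, P) = 4 - 2*(((128*Y - 18*P) - 955)*Y + P) = 4 - 2*(((-18*P + 128*Y) - 955)*Y + P) = 4 - 2*((-955 - 18*P + 128*Y)*Y + P) = 4 - 2*(Y*(-955 - 18*P + 128*Y) + P) = 4 - 2*(P + Y*(-955 - 18*P + 128*Y)) = 4 + (-2*P - 2*Y*(-955 - 18*P + 128*Y)) = 4 - 2*P - 2*Y*(-955 - 18*P + 128*Y))
434705/f(-692, 653) = 434705/(4 - 256*(-692)² - 2*653 + 1910*(-692) + 36*653*(-692)) = 434705/(4 - 256*478864 - 1306 - 1321720 - 16267536) = 434705/(4 - 122589184 - 1306 - 1321720 - 16267536) = 434705/(-140179742) = 434705*(-1/140179742) = -434705/140179742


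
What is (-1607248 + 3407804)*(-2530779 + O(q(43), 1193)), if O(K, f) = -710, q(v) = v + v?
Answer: -4558087707884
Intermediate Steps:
q(v) = 2*v
(-1607248 + 3407804)*(-2530779 + O(q(43), 1193)) = (-1607248 + 3407804)*(-2530779 - 710) = 1800556*(-2531489) = -4558087707884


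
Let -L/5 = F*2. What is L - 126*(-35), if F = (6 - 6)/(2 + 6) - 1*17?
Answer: 4580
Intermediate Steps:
F = -17 (F = 0/8 - 17 = 0*(1/8) - 17 = 0 - 17 = -17)
L = 170 (L = -(-85)*2 = -5*(-34) = 170)
L - 126*(-35) = 170 - 126*(-35) = 170 + 4410 = 4580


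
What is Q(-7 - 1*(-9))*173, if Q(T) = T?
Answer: 346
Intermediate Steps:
Q(-7 - 1*(-9))*173 = (-7 - 1*(-9))*173 = (-7 + 9)*173 = 2*173 = 346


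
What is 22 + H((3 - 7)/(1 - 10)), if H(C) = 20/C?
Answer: 67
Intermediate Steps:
22 + H((3 - 7)/(1 - 10)) = 22 + 20/(((3 - 7)/(1 - 10))) = 22 + 20/((-4/(-9))) = 22 + 20/((-4*(-⅑))) = 22 + 20/(4/9) = 22 + 20*(9/4) = 22 + 45 = 67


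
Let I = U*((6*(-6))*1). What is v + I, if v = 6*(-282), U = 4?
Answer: -1836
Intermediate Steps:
I = -144 (I = 4*((6*(-6))*1) = 4*(-36*1) = 4*(-36) = -144)
v = -1692
v + I = -1692 - 144 = -1836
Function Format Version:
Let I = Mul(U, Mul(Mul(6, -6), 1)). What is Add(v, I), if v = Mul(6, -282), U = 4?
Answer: -1836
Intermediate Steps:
I = -144 (I = Mul(4, Mul(Mul(6, -6), 1)) = Mul(4, Mul(-36, 1)) = Mul(4, -36) = -144)
v = -1692
Add(v, I) = Add(-1692, -144) = -1836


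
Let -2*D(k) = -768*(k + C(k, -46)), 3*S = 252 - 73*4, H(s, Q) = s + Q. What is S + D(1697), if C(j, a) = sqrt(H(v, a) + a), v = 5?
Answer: 1954904/3 + 384*I*sqrt(87) ≈ 6.5164e+5 + 3581.7*I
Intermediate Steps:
H(s, Q) = Q + s
C(j, a) = sqrt(5 + 2*a) (C(j, a) = sqrt((a + 5) + a) = sqrt((5 + a) + a) = sqrt(5 + 2*a))
S = -40/3 (S = (252 - 73*4)/3 = (252 - 292)/3 = (1/3)*(-40) = -40/3 ≈ -13.333)
D(k) = 384*k + 384*I*sqrt(87) (D(k) = -(-384)*(k + sqrt(5 + 2*(-46))) = -(-384)*(k + sqrt(5 - 92)) = -(-384)*(k + sqrt(-87)) = -(-384)*(k + I*sqrt(87)) = -(-768*k - 768*I*sqrt(87))/2 = 384*k + 384*I*sqrt(87))
S + D(1697) = -40/3 + (384*1697 + 384*I*sqrt(87)) = -40/3 + (651648 + 384*I*sqrt(87)) = 1954904/3 + 384*I*sqrt(87)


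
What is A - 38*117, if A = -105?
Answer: -4551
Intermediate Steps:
A - 38*117 = -105 - 38*117 = -105 - 4446 = -4551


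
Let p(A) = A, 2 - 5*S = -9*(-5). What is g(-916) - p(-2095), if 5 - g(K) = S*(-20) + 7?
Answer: 1921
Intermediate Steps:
S = -43/5 (S = ⅖ - (-9)*(-5)/5 = ⅖ - ⅕*45 = ⅖ - 9 = -43/5 ≈ -8.6000)
g(K) = -174 (g(K) = 5 - (-43/5*(-20) + 7) = 5 - (172 + 7) = 5 - 1*179 = 5 - 179 = -174)
g(-916) - p(-2095) = -174 - 1*(-2095) = -174 + 2095 = 1921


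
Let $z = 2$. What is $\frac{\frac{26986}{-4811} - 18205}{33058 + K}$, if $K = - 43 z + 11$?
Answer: $- \frac{87611241}{158681213} \approx -0.55212$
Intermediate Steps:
$K = -75$ ($K = \left(-43\right) 2 + 11 = -86 + 11 = -75$)
$\frac{\frac{26986}{-4811} - 18205}{33058 + K} = \frac{\frac{26986}{-4811} - 18205}{33058 - 75} = \frac{26986 \left(- \frac{1}{4811}\right) - 18205}{32983} = \left(- \frac{26986}{4811} - 18205\right) \frac{1}{32983} = \left(- \frac{87611241}{4811}\right) \frac{1}{32983} = - \frac{87611241}{158681213}$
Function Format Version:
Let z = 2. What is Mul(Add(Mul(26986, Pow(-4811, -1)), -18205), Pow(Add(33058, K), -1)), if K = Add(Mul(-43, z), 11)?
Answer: Rational(-87611241, 158681213) ≈ -0.55212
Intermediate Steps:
K = -75 (K = Add(Mul(-43, 2), 11) = Add(-86, 11) = -75)
Mul(Add(Mul(26986, Pow(-4811, -1)), -18205), Pow(Add(33058, K), -1)) = Mul(Add(Mul(26986, Pow(-4811, -1)), -18205), Pow(Add(33058, -75), -1)) = Mul(Add(Mul(26986, Rational(-1, 4811)), -18205), Pow(32983, -1)) = Mul(Add(Rational(-26986, 4811), -18205), Rational(1, 32983)) = Mul(Rational(-87611241, 4811), Rational(1, 32983)) = Rational(-87611241, 158681213)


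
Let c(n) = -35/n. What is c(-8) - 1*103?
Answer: -789/8 ≈ -98.625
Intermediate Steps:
c(-8) - 1*103 = -35/(-8) - 1*103 = -35*(-1/8) - 103 = 35/8 - 103 = -789/8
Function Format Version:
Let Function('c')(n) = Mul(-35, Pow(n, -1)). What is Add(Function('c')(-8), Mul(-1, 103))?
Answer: Rational(-789, 8) ≈ -98.625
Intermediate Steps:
Add(Function('c')(-8), Mul(-1, 103)) = Add(Mul(-35, Pow(-8, -1)), Mul(-1, 103)) = Add(Mul(-35, Rational(-1, 8)), -103) = Add(Rational(35, 8), -103) = Rational(-789, 8)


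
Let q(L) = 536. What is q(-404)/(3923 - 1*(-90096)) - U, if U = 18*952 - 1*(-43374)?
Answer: -5689089154/94019 ≈ -60510.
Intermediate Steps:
U = 60510 (U = 17136 + 43374 = 60510)
q(-404)/(3923 - 1*(-90096)) - U = 536/(3923 - 1*(-90096)) - 1*60510 = 536/(3923 + 90096) - 60510 = 536/94019 - 60510 = -5689089154/94019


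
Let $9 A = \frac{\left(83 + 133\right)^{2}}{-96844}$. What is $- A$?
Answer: $\frac{1296}{24211} \approx 0.053529$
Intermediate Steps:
$A = - \frac{1296}{24211}$ ($A = \frac{\left(83 + 133\right)^{2} \frac{1}{-96844}}{9} = \frac{216^{2} \left(- \frac{1}{96844}\right)}{9} = \frac{46656 \left(- \frac{1}{96844}\right)}{9} = \frac{1}{9} \left(- \frac{11664}{24211}\right) = - \frac{1296}{24211} \approx -0.053529$)
$- A = \left(-1\right) \left(- \frac{1296}{24211}\right) = \frac{1296}{24211}$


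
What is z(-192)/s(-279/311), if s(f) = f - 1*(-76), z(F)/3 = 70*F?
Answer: -12539520/23357 ≈ -536.86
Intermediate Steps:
z(F) = 210*F (z(F) = 3*(70*F) = 210*F)
s(f) = 76 + f (s(f) = f + 76 = 76 + f)
z(-192)/s(-279/311) = (210*(-192))/(76 - 279/311) = -40320/(76 - 279*1/311) = -40320/(76 - 279/311) = -40320/23357/311 = -40320*311/23357 = -12539520/23357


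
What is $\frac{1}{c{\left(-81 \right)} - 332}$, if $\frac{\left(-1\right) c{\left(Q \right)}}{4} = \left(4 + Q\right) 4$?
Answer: $\frac{1}{900} \approx 0.0011111$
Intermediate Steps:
$c{\left(Q \right)} = -64 - 16 Q$ ($c{\left(Q \right)} = - 4 \left(4 + Q\right) 4 = - 4 \left(16 + 4 Q\right) = -64 - 16 Q$)
$\frac{1}{c{\left(-81 \right)} - 332} = \frac{1}{\left(-64 - -1296\right) - 332} = \frac{1}{\left(-64 + 1296\right) - 332} = \frac{1}{1232 - 332} = \frac{1}{900}$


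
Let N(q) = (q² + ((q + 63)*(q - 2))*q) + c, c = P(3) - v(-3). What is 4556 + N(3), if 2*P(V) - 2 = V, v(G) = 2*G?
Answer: 9543/2 ≈ 4771.5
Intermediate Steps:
P(V) = 1 + V/2
c = 17/2 (c = (1 + (½)*3) - 2*(-3) = (1 + 3/2) - 1*(-6) = 5/2 + 6 = 17/2 ≈ 8.5000)
N(q) = 17/2 + q² + q*(-2 + q)*(63 + q) (N(q) = (q² + ((q + 63)*(q - 2))*q) + 17/2 = (q² + ((63 + q)*(-2 + q))*q) + 17/2 = (q² + ((-2 + q)*(63 + q))*q) + 17/2 = (q² + q*(-2 + q)*(63 + q)) + 17/2 = 17/2 + q² + q*(-2 + q)*(63 + q))
4556 + N(3) = 4556 + (17/2 + 3³ - 126*3 + 62*3²) = 4556 + (17/2 + 27 - 378 + 62*9) = 4556 + (17/2 + 27 - 378 + 558) = 4556 + 431/2 = 9543/2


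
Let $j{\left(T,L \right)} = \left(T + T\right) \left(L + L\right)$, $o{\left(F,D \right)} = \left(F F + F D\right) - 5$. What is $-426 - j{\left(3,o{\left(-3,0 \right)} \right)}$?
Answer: $-474$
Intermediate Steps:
$o{\left(F,D \right)} = -5 + F^{2} + D F$ ($o{\left(F,D \right)} = \left(F^{2} + D F\right) - 5 = -5 + F^{2} + D F$)
$j{\left(T,L \right)} = 4 L T$ ($j{\left(T,L \right)} = 2 T 2 L = 4 L T$)
$-426 - j{\left(3,o{\left(-3,0 \right)} \right)} = -426 - 4 \left(-5 + \left(-3\right)^{2} + 0 \left(-3\right)\right) 3 = -426 - 4 \left(-5 + 9 + 0\right) 3 = -426 - 4 \cdot 4 \cdot 3 = -426 - 48 = -474$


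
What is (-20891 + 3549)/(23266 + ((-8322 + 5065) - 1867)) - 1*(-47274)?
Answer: 428813783/9071 ≈ 47273.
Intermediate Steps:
(-20891 + 3549)/(23266 + ((-8322 + 5065) - 1867)) - 1*(-47274) = -17342/(23266 + (-3257 - 1867)) + 47274 = -17342/(23266 - 5124) + 47274 = -17342/18142 + 47274 = -17342*1/18142 + 47274 = -8671/9071 + 47274 = 428813783/9071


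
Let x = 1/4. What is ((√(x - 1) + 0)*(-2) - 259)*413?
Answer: -106967 - 413*I*√3 ≈ -1.0697e+5 - 715.34*I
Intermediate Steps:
x = ¼ ≈ 0.25000
((√(x - 1) + 0)*(-2) - 259)*413 = ((√(¼ - 1) + 0)*(-2) - 259)*413 = ((√(-¾) + 0)*(-2) - 259)*413 = ((I*√3/2 + 0)*(-2) - 259)*413 = ((I*√3/2)*(-2) - 259)*413 = (-I*√3 - 259)*413 = (-259 - I*√3)*413 = -106967 - 413*I*√3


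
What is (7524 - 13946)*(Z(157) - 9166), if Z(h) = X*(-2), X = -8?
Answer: 58761300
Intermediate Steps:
Z(h) = 16 (Z(h) = -8*(-2) = 16)
(7524 - 13946)*(Z(157) - 9166) = (7524 - 13946)*(16 - 9166) = -6422*(-9150) = 58761300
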